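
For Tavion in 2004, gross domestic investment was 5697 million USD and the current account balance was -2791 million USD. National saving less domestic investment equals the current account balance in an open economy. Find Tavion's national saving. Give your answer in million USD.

2906

S - I = CA (net lending to the rest of the world).
S = I + CA = 5697 + (-2791) = 2906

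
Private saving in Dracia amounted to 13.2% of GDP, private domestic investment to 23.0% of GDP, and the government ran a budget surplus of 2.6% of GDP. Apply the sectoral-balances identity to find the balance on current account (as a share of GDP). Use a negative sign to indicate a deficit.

-7.2

By the sectoral-balances identity, CA = (S_private - I) + (T - G).
Private balance = 13.2 - 23.0 = -9.8
Government balance (T - G) = 2.6
CA = -9.8 + 2.6 = -7.2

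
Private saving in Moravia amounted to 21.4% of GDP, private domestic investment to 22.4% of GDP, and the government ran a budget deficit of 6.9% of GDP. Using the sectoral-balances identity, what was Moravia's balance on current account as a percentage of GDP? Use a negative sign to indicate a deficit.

-7.9

By the sectoral-balances identity, CA = (S_private - I) + (T - G).
Private balance = 21.4 - 22.4 = -1.0
Government balance (T - G) = -6.9
CA = -1.0 + (-6.9) = -7.9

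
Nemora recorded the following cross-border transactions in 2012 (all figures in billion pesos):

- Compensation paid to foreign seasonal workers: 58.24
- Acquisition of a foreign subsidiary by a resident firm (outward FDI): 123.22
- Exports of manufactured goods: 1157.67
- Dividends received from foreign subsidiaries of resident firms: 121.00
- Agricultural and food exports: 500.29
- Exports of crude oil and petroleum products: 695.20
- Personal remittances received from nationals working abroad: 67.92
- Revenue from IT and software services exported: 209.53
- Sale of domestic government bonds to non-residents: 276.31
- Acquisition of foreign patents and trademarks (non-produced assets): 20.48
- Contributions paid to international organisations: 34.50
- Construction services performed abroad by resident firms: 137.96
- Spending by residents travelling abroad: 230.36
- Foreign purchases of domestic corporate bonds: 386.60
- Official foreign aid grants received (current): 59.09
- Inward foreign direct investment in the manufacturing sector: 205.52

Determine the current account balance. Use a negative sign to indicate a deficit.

Goods: 500.29 + 1157.67 + 695.20 = 2353.16
Services: 137.96 + 209.53 - 230.36 = 117.13
Primary income: 121.00 - 58.24 = 62.76
Secondary income: 59.09 + 67.92 - 34.50 = 92.51
Current account = 2353.16 + 117.13 + 62.76 + 92.51 = 2625.56
(Excluded from the current account — financial account: acquisition of a foreign subsidiary by a resident firm (outward FDI) 123.22, sale of domestic government bonds to non-residents 276.31, foreign purchases of domestic corporate bonds 386.60, inward foreign direct investment in the manufacturing sector 205.52; capital account: acquisition of foreign patents and trademarks (non-produced assets) 20.48.)

2625.56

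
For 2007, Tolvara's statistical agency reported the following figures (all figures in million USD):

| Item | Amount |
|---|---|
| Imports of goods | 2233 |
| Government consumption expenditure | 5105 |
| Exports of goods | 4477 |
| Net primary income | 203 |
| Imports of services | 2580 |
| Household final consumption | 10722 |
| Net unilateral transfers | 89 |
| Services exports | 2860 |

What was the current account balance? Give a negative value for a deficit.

2816

Goods balance = 4477 - 2233 = 2244
Services balance = 2860 - 2580 = 280
Trade balance (goods + services) = 2244 + 280 = 2524
Net primary income = 203
Net secondary income = 89
Current account = 2524 + 203 + 89 = 2816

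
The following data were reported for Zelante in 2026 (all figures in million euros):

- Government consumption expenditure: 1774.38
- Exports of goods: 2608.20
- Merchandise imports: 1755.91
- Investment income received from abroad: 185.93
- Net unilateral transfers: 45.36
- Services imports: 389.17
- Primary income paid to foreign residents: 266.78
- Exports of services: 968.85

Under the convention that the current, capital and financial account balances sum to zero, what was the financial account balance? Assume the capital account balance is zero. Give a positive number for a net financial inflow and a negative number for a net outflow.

-1396.48

Goods balance = 2608.20 - 1755.91 = 852.29
Services balance = 968.85 - 389.17 = 579.68
Trade balance (goods + services) = 852.29 + 579.68 = 1431.97
Net primary income = 185.93 - 266.78 = -80.85
Net secondary income = 45.36
Current account = 1431.97 + (-80.85) + 45.36 = 1396.48
Financial account = -(1396.48) = -1396.48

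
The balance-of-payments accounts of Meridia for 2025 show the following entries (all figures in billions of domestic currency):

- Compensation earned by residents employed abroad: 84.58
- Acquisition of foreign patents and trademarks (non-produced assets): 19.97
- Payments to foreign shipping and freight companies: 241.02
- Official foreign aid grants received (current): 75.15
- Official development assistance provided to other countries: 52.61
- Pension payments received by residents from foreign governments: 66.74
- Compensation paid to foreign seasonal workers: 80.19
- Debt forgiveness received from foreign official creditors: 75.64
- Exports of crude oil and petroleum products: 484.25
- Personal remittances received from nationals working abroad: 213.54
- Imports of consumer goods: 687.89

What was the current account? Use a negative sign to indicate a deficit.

Goods: 484.25 - 687.89 = -203.64
Services: -241.02
Primary income: -80.19 + 84.58 = 4.39
Secondary income: 66.74 + 75.15 - 52.61 + 213.54 = 302.82
Current account = (-203.64) + (-241.02) + 4.39 + 302.82 = -137.45
(Excluded from the current account — capital account: acquisition of foreign patents and trademarks (non-produced assets) 19.97, debt forgiveness received from foreign official creditors 75.64.)

-137.45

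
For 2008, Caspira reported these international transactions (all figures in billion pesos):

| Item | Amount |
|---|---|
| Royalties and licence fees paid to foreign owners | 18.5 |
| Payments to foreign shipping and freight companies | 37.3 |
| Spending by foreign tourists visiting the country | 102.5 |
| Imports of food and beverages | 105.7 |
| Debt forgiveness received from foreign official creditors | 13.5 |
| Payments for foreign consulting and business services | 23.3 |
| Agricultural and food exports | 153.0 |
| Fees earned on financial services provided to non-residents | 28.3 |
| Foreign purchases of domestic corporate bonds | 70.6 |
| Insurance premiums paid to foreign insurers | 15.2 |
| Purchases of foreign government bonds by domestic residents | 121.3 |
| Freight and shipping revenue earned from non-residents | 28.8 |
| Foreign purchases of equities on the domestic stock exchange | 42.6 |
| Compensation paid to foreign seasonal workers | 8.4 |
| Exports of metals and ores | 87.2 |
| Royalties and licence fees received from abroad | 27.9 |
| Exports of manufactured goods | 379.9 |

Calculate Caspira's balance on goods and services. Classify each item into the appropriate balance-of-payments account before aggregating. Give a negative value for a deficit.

607.6

Goods: 153.0 + 87.2 + 379.9 - 105.7 = 514.4
Services: -18.5 + 27.9 - 37.3 + 28.3 + 102.5 - 15.2 + 28.8 - 23.3 = 93.2
Trade balance = 514.4 + 93.2 = 607.6
(Excluded from the trade balance — capital account: debt forgiveness received from foreign official creditors 13.5; financial account: foreign purchases of domestic corporate bonds 70.6, purchases of foreign government bonds by domestic residents 121.3, foreign purchases of equities on the domestic stock exchange 42.6; primary income: compensation paid to foreign seasonal workers 8.4.)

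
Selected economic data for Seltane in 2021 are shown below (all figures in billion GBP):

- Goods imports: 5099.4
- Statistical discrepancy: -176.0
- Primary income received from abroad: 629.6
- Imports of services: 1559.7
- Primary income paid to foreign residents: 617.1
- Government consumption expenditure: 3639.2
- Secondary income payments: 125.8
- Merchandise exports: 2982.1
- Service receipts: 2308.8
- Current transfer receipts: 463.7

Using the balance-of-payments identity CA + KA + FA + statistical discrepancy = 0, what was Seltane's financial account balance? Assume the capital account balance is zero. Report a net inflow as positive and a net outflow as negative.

Goods balance = 2982.1 - 5099.4 = -2117.3
Services balance = 2308.8 - 1559.7 = 749.1
Trade balance (goods + services) = -2117.3 + 749.1 = -1368.2
Net primary income = 629.6 - 617.1 = 12.5
Net secondary income = 463.7 - 125.8 = 337.9
Current account = -1368.2 + 12.5 + 337.9 = -1017.8
Financial account = -(-1017.8 + (-176.0)) = 1193.8

1193.8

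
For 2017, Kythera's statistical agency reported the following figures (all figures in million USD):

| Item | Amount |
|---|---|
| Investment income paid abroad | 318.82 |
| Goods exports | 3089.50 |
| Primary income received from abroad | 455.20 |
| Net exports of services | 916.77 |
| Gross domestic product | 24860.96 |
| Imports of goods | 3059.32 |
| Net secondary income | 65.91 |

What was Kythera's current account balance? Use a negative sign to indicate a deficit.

1149.24

Goods balance = 3089.50 - 3059.32 = 30.18
Services balance = 916.77
Trade balance (goods + services) = 30.18 + 916.77 = 946.95
Net primary income = 455.20 - 318.82 = 136.38
Net secondary income = 65.91
Current account = 946.95 + 136.38 + 65.91 = 1149.24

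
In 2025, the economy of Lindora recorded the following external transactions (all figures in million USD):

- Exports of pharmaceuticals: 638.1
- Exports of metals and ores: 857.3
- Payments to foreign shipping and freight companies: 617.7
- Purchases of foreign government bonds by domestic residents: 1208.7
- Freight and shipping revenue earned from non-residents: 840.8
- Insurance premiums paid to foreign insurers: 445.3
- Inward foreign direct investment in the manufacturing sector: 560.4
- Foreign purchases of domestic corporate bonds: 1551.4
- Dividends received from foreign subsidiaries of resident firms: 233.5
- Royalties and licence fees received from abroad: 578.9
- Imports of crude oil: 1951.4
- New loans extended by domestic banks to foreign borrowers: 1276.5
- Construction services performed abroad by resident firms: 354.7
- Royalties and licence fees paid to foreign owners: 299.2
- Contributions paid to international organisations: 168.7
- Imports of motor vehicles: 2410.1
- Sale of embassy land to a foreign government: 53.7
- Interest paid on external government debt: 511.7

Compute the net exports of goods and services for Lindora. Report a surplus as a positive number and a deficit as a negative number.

-2453.9

Goods: -2410.1 - 1951.4 + 857.3 + 638.1 = -2866.1
Services: -445.3 - 617.7 - 299.2 + 840.8 + 578.9 + 354.7 = 412.2
Trade balance = -2866.1 + 412.2 = -2453.9
(Excluded from the trade balance — financial account: purchases of foreign government bonds by domestic residents 1208.7, inward foreign direct investment in the manufacturing sector 560.4, foreign purchases of domestic corporate bonds 1551.4, new loans extended by domestic banks to foreign borrowers 1276.5; primary income: dividends received from foreign subsidiaries of resident firms 233.5, interest paid on external government debt 511.7; secondary income: contributions paid to international organisations 168.7; capital account: sale of embassy land to a foreign government 53.7.)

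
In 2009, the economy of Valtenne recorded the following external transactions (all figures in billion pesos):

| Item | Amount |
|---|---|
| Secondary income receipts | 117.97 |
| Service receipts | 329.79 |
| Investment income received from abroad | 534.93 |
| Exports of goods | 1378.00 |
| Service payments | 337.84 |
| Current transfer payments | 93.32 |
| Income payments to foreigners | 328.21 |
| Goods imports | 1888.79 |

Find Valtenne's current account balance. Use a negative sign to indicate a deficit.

Goods balance = 1378.00 - 1888.79 = -510.79
Services balance = 329.79 - 337.84 = -8.05
Trade balance (goods + services) = -510.79 + (-8.05) = -518.84
Net primary income = 534.93 - 328.21 = 206.72
Net secondary income = 117.97 - 93.32 = 24.65
Current account = -518.84 + 206.72 + 24.65 = -287.47

-287.47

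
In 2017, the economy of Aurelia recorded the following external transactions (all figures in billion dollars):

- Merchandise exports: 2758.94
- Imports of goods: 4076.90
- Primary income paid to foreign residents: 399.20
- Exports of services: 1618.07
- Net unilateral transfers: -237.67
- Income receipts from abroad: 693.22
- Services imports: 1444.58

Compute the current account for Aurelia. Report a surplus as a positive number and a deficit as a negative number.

Goods balance = 2758.94 - 4076.90 = -1317.96
Services balance = 1618.07 - 1444.58 = 173.49
Trade balance (goods + services) = -1317.96 + 173.49 = -1144.47
Net primary income = 693.22 - 399.20 = 294.02
Net secondary income = -237.67
Current account = -1144.47 + 294.02 + (-237.67) = -1088.12

-1088.12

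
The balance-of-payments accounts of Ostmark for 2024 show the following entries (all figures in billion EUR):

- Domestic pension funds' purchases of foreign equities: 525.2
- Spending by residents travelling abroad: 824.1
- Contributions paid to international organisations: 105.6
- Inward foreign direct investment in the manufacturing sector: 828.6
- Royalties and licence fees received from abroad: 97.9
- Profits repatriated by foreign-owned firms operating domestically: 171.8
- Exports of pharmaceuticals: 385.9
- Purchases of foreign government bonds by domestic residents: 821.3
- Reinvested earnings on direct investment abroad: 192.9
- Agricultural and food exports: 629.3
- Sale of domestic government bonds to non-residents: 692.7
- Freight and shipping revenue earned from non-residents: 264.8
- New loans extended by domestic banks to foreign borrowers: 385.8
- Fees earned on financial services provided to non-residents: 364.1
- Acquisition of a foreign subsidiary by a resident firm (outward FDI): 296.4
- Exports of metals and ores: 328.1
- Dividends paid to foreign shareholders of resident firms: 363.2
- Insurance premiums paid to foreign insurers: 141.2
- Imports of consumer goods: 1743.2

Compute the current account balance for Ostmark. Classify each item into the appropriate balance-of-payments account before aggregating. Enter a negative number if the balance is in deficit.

Goods: 629.3 + 328.1 + 385.9 - 1743.2 = -399.9
Services: -824.1 + 97.9 + 264.8 + 364.1 - 141.2 = -238.5
Primary income: 192.9 - 171.8 - 363.2 = -342.1
Secondary income: -105.6
Current account = (-399.9) + (-238.5) + (-342.1) + (-105.6) = -1086.1
(Excluded from the current account — financial account: domestic pension funds' purchases of foreign equities 525.2, inward foreign direct investment in the manufacturing sector 828.6, purchases of foreign government bonds by domestic residents 821.3, sale of domestic government bonds to non-residents 692.7, new loans extended by domestic banks to foreign borrowers 385.8, acquisition of a foreign subsidiary by a resident firm (outward FDI) 296.4.)

-1086.1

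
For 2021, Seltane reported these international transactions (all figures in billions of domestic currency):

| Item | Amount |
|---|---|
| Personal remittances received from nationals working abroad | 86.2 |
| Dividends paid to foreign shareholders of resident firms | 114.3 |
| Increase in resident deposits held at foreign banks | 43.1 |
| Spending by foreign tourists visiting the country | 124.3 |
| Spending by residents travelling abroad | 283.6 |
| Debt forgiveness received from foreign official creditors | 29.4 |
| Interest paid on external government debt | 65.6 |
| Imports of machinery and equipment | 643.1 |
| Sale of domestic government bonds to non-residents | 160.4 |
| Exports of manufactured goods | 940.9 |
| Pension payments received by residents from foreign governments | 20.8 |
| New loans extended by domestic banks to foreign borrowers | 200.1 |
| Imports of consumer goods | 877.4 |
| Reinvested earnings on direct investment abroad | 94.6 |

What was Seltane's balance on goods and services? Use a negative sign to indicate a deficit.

Goods: -643.1 - 877.4 + 940.9 = -579.6
Services: -283.6 + 124.3 = -159.3
Trade balance = -579.6 + (-159.3) = -738.9
(Excluded from the trade balance — secondary income: personal remittances received from nationals working abroad 86.2, pension payments received by residents from foreign governments 20.8; primary income: dividends paid to foreign shareholders of resident firms 114.3, interest paid on external government debt 65.6, reinvested earnings on direct investment abroad 94.6; financial account: increase in resident deposits held at foreign banks 43.1, sale of domestic government bonds to non-residents 160.4, new loans extended by domestic banks to foreign borrowers 200.1; capital account: debt forgiveness received from foreign official creditors 29.4.)

-738.9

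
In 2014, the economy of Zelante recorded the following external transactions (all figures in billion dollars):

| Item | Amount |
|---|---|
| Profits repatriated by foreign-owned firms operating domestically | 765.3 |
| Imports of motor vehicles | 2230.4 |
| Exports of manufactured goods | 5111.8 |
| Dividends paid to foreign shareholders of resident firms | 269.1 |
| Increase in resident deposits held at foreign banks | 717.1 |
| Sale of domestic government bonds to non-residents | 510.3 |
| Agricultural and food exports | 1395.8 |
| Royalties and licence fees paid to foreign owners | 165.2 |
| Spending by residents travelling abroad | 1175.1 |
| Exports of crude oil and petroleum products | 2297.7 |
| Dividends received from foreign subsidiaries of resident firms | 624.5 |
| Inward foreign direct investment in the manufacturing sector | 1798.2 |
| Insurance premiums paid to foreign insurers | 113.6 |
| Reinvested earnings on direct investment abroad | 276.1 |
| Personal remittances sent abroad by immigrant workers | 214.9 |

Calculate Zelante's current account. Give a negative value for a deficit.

Goods: 2297.7 + 5111.8 + 1395.8 - 2230.4 = 6574.9
Services: -1175.1 - 165.2 - 113.6 = -1453.9
Primary income: -765.3 + 624.5 + 276.1 - 269.1 = -133.8
Secondary income: -214.9
Current account = 6574.9 + (-1453.9) + (-133.8) + (-214.9) = 4772.3
(Excluded from the current account — financial account: increase in resident deposits held at foreign banks 717.1, sale of domestic government bonds to non-residents 510.3, inward foreign direct investment in the manufacturing sector 1798.2.)

4772.3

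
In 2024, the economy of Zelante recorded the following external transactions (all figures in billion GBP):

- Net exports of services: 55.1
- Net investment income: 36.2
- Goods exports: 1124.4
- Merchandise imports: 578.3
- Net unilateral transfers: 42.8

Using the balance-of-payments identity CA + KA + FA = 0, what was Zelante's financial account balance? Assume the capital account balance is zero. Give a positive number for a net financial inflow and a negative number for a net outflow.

Goods balance = 1124.4 - 578.3 = 546.1
Services balance = 55.1
Trade balance (goods + services) = 546.1 + 55.1 = 601.2
Net primary income = 36.2
Net secondary income = 42.8
Current account = 601.2 + 36.2 + 42.8 = 680.2
Financial account = -(680.2) = -680.2

-680.2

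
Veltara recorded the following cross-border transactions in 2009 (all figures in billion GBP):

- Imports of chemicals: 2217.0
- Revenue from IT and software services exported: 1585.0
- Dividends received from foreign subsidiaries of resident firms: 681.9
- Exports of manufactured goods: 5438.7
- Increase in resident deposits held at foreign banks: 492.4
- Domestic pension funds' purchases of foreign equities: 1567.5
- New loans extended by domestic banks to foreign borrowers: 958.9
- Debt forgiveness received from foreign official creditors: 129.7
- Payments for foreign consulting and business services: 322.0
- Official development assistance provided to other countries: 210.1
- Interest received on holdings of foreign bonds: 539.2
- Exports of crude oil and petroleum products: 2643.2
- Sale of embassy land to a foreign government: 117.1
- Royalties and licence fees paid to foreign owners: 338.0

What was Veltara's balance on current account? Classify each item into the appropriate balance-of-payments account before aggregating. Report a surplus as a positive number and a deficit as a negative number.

7800.9

Goods: 5438.7 + 2643.2 - 2217.0 = 5864.9
Services: -322.0 - 338.0 + 1585.0 = 925.0
Primary income: 681.9 + 539.2 = 1221.1
Secondary income: -210.1
Current account = 5864.9 + 925.0 + 1221.1 + (-210.1) = 7800.9
(Excluded from the current account — financial account: increase in resident deposits held at foreign banks 492.4, domestic pension funds' purchases of foreign equities 1567.5, new loans extended by domestic banks to foreign borrowers 958.9; capital account: debt forgiveness received from foreign official creditors 129.7, sale of embassy land to a foreign government 117.1.)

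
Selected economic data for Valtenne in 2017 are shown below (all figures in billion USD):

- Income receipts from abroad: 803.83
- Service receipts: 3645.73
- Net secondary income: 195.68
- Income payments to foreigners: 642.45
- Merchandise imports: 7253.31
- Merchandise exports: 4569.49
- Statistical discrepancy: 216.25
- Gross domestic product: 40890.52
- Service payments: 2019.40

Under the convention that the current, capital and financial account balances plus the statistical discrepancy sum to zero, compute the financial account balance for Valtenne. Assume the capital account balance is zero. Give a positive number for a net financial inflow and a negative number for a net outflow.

484.18

Goods balance = 4569.49 - 7253.31 = -2683.82
Services balance = 3645.73 - 2019.40 = 1626.33
Trade balance (goods + services) = -2683.82 + 1626.33 = -1057.49
Net primary income = 803.83 - 642.45 = 161.38
Net secondary income = 195.68
Current account = -1057.49 + 161.38 + 195.68 = -700.43
Financial account = -(-700.43 + 216.25) = 484.18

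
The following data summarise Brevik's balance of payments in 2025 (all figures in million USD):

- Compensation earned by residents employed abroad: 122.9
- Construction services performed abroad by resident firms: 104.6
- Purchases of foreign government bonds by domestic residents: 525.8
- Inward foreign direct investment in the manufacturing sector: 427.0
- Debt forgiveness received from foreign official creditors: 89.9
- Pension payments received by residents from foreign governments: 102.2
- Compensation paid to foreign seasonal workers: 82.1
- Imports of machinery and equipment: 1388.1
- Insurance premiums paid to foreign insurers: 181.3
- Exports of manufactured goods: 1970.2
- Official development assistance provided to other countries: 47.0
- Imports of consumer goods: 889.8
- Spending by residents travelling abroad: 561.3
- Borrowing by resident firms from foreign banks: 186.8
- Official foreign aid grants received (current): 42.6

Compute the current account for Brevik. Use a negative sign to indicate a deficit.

Goods: 1970.2 - 889.8 - 1388.1 = -307.7
Services: -561.3 - 181.3 + 104.6 = -638.0
Primary income: -82.1 + 122.9 = 40.8
Secondary income: -47.0 + 102.2 + 42.6 = 97.8
Current account = (-307.7) + (-638.0) + 40.8 + 97.8 = -807.1
(Excluded from the current account — financial account: purchases of foreign government bonds by domestic residents 525.8, inward foreign direct investment in the manufacturing sector 427.0, borrowing by resident firms from foreign banks 186.8; capital account: debt forgiveness received from foreign official creditors 89.9.)

-807.1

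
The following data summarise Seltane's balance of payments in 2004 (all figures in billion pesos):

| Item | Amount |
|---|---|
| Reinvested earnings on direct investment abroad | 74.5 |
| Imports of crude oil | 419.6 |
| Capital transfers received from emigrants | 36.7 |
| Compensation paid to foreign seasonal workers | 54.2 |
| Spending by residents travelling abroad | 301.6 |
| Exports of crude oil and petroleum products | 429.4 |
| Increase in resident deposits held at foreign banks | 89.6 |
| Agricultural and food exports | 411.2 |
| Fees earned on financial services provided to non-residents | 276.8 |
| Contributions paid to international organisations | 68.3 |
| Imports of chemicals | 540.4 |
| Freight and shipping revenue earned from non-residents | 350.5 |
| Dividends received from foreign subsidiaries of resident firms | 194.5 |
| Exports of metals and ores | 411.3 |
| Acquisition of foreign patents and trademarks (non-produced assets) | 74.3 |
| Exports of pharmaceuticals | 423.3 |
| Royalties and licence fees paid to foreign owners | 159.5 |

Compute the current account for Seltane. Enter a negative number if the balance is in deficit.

Goods: 423.3 - 419.6 + 411.3 + 429.4 + 411.2 - 540.4 = 715.2
Services: -159.5 + 276.8 + 350.5 - 301.6 = 166.2
Primary income: 194.5 - 54.2 + 74.5 = 214.8
Secondary income: -68.3
Current account = 715.2 + 166.2 + 214.8 + (-68.3) = 1027.9
(Excluded from the current account — capital account: capital transfers received from emigrants 36.7, acquisition of foreign patents and trademarks (non-produced assets) 74.3; financial account: increase in resident deposits held at foreign banks 89.6.)

1027.9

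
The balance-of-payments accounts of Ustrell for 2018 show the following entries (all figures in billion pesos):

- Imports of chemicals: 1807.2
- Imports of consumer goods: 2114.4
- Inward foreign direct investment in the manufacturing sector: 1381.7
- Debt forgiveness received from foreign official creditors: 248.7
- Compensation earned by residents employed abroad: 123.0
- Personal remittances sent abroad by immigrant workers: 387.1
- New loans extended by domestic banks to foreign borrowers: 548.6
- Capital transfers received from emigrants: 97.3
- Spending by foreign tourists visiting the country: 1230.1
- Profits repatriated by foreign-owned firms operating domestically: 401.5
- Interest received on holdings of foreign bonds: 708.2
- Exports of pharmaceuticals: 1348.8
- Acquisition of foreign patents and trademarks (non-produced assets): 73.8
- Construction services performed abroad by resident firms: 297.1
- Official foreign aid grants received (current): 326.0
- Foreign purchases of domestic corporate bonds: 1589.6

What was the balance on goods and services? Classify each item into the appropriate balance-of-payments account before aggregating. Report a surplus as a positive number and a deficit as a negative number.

Goods: -2114.4 + 1348.8 - 1807.2 = -2572.8
Services: 297.1 + 1230.1 = 1527.2
Trade balance = -2572.8 + 1527.2 = -1045.6
(Excluded from the trade balance — financial account: inward foreign direct investment in the manufacturing sector 1381.7, new loans extended by domestic banks to foreign borrowers 548.6, foreign purchases of domestic corporate bonds 1589.6; capital account: debt forgiveness received from foreign official creditors 248.7, capital transfers received from emigrants 97.3, acquisition of foreign patents and trademarks (non-produced assets) 73.8; primary income: compensation earned by residents employed abroad 123.0, profits repatriated by foreign-owned firms operating domestically 401.5, interest received on holdings of foreign bonds 708.2; secondary income: personal remittances sent abroad by immigrant workers 387.1, official foreign aid grants received (current) 326.0.)

-1045.6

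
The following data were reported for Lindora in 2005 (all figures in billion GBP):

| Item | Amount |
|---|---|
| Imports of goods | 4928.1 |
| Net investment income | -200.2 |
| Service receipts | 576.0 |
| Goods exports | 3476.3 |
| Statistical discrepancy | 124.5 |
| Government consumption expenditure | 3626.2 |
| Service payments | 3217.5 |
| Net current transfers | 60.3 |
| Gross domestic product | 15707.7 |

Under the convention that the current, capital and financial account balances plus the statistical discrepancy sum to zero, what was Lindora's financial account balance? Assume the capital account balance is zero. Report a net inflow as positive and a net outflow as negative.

Goods balance = 3476.3 - 4928.1 = -1451.8
Services balance = 576.0 - 3217.5 = -2641.5
Trade balance (goods + services) = -1451.8 + (-2641.5) = -4093.3
Net primary income = -200.2
Net secondary income = 60.3
Current account = -4093.3 + (-200.2) + 60.3 = -4233.2
Financial account = -(-4233.2 + 124.5) = 4108.7

4108.7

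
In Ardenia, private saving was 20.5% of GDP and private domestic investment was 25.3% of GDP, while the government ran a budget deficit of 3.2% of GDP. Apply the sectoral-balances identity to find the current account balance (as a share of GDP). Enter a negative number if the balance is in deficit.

By the sectoral-balances identity, CA = (S_private - I) + (T - G).
Private balance = 20.5 - 25.3 = -4.8
Government balance (T - G) = -3.2
CA = -4.8 + (-3.2) = -8.0

-8.0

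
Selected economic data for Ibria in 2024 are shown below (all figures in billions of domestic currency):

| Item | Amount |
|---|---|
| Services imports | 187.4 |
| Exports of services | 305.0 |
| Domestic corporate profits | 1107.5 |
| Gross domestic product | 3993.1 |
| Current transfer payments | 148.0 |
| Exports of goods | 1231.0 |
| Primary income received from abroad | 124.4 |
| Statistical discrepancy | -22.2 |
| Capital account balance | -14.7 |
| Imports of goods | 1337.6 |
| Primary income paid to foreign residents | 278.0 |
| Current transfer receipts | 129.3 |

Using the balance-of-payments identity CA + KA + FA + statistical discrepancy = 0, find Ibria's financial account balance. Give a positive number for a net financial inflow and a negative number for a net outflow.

Goods balance = 1231.0 - 1337.6 = -106.6
Services balance = 305.0 - 187.4 = 117.6
Trade balance (goods + services) = -106.6 + 117.6 = 11.0
Net primary income = 124.4 - 278.0 = -153.6
Net secondary income = 129.3 - 148.0 = -18.7
Current account = 11.0 + (-153.6) + (-18.7) = -161.3
Financial account = -(-161.3 + (-14.7) + (-22.2)) = 198.2

198.2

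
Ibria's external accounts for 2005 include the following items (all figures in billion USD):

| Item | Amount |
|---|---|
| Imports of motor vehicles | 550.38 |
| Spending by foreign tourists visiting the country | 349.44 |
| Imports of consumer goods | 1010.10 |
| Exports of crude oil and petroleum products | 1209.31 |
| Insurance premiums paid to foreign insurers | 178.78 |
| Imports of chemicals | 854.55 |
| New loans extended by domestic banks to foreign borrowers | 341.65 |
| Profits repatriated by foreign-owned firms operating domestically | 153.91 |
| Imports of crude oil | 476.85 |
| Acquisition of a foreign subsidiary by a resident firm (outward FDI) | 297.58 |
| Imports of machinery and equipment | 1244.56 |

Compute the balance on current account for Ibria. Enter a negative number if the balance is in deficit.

Goods: -476.85 - 1244.56 + 1209.31 - 550.38 - 1010.10 - 854.55 = -2927.13
Services: -178.78 + 349.44 = 170.66
Primary income: -153.91
Current account = (-2927.13) + 170.66 + (-153.91) = -2910.38
(Excluded from the current account — financial account: new loans extended by domestic banks to foreign borrowers 341.65, acquisition of a foreign subsidiary by a resident firm (outward FDI) 297.58.)

-2910.38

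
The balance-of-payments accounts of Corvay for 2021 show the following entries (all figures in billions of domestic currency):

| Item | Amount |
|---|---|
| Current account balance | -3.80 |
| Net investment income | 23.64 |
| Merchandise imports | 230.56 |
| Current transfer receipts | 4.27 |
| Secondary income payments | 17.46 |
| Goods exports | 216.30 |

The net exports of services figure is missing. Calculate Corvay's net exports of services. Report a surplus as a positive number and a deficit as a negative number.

0.01

Current account = goods balance + services balance + net primary income + net secondary income
Sum of the known components = -3.81
Net exports of services = CA - (known components) = -3.80 - (-3.81) = 0.01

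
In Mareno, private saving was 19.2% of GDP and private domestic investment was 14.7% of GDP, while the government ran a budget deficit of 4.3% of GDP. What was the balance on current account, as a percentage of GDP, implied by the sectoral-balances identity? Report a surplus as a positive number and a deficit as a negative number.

By the sectoral-balances identity, CA = (S_private - I) + (T - G).
Private balance = 19.2 - 14.7 = 4.5
Government balance (T - G) = -4.3
CA = 4.5 + (-4.3) = 0.2

0.2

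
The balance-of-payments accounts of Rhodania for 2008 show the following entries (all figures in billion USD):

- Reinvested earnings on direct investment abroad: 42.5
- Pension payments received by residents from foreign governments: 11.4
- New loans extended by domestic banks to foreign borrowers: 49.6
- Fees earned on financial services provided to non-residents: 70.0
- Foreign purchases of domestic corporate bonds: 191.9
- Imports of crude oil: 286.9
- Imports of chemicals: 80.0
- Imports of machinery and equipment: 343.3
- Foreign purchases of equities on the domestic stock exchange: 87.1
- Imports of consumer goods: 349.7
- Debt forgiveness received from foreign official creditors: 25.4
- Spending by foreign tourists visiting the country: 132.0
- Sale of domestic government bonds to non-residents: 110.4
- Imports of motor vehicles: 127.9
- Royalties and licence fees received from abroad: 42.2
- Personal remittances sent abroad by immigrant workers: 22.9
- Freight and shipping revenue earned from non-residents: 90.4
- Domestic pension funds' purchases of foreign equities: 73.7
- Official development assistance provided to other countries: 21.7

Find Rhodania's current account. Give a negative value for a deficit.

Goods: -286.9 - 80.0 - 343.3 - 127.9 - 349.7 = -1187.8
Services: 90.4 + 42.2 + 70.0 + 132.0 = 334.6
Primary income: 42.5
Secondary income: -21.7 - 22.9 + 11.4 = -33.2
Current account = (-1187.8) + 334.6 + 42.5 + (-33.2) = -843.9
(Excluded from the current account — financial account: new loans extended by domestic banks to foreign borrowers 49.6, foreign purchases of domestic corporate bonds 191.9, foreign purchases of equities on the domestic stock exchange 87.1, sale of domestic government bonds to non-residents 110.4, domestic pension funds' purchases of foreign equities 73.7; capital account: debt forgiveness received from foreign official creditors 25.4.)

-843.9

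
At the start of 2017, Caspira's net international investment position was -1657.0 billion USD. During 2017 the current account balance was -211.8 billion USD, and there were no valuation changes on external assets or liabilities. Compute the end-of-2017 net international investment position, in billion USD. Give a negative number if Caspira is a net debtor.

-1868.8

With no valuation effects, change in NIIP = current account = -211.8
End-of-year NIIP = -1657.0 + (-211.8) = -1868.8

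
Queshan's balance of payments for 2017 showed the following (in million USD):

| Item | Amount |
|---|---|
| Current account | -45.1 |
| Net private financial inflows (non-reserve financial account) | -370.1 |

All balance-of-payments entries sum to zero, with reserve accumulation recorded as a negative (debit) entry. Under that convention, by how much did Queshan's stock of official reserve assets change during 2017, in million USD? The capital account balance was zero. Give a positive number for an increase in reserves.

-415.2

Official reserve transactions balance = -((-45.1) + (-370.1)) = 415.2
An accumulation of reserves is recorded as a debit (negative entry), so the change in the stock of reserves is the negative of that balance.
Change in official reserves = -(415.2) = -415.2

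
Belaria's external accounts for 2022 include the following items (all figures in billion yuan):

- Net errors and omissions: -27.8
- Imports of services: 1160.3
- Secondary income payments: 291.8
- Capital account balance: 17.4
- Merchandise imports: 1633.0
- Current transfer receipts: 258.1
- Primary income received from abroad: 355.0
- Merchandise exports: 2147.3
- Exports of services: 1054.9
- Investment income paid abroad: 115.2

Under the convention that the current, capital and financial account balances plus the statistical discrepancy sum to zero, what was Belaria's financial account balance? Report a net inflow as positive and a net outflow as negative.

-604.6

Goods balance = 2147.3 - 1633.0 = 514.3
Services balance = 1054.9 - 1160.3 = -105.4
Trade balance (goods + services) = 514.3 + (-105.4) = 408.9
Net primary income = 355.0 - 115.2 = 239.8
Net secondary income = 258.1 - 291.8 = -33.7
Current account = 408.9 + 239.8 + (-33.7) = 615.0
Financial account = -(615.0 + 17.4 + (-27.8)) = -604.6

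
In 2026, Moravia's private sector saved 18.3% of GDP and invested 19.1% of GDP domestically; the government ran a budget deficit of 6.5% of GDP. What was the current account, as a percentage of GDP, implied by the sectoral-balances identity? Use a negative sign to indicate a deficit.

By the sectoral-balances identity, CA = (S_private - I) + (T - G).
Private balance = 18.3 - 19.1 = -0.8
Government balance (T - G) = -6.5
CA = -0.8 + (-6.5) = -7.3

-7.3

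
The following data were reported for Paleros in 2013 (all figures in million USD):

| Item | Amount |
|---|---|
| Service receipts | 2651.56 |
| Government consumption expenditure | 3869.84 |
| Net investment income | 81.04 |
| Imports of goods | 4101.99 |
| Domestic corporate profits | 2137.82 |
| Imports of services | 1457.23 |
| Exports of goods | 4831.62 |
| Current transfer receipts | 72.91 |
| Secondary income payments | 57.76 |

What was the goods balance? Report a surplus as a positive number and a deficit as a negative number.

729.63

Goods balance = 4831.62 - 4101.99 = 729.63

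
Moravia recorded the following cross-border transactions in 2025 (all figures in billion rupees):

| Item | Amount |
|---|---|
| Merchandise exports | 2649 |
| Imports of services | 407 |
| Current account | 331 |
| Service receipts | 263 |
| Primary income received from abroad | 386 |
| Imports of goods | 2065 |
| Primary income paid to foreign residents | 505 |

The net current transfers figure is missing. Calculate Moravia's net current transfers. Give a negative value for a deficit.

Current account = goods balance + services balance + net primary income + net secondary income
Sum of the known components = 321
Net current transfers = CA - (known components) = 331 - 321 = 10

10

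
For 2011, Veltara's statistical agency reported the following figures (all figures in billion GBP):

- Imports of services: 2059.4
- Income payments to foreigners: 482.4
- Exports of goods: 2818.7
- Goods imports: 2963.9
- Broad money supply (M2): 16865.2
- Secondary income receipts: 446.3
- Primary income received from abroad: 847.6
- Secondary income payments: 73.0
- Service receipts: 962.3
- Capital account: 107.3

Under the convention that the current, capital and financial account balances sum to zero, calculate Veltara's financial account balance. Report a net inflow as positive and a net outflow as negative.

396.5

Goods balance = 2818.7 - 2963.9 = -145.2
Services balance = 962.3 - 2059.4 = -1097.1
Trade balance (goods + services) = -145.2 + (-1097.1) = -1242.3
Net primary income = 847.6 - 482.4 = 365.2
Net secondary income = 446.3 - 73.0 = 373.3
Current account = -1242.3 + 365.2 + 373.3 = -503.8
Financial account = -(-503.8 + 107.3) = 396.5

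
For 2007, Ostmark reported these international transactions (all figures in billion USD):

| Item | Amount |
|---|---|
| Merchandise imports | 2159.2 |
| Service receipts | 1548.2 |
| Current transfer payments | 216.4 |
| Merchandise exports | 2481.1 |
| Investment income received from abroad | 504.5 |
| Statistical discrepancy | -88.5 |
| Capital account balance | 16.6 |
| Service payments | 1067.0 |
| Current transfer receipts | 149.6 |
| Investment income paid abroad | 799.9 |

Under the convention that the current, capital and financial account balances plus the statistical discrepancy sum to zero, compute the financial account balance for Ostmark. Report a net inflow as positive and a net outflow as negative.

Goods balance = 2481.1 - 2159.2 = 321.9
Services balance = 1548.2 - 1067.0 = 481.2
Trade balance (goods + services) = 321.9 + 481.2 = 803.1
Net primary income = 504.5 - 799.9 = -295.4
Net secondary income = 149.6 - 216.4 = -66.8
Current account = 803.1 + (-295.4) + (-66.8) = 440.9
Financial account = -(440.9 + 16.6 + (-88.5)) = -369.0

-369.0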